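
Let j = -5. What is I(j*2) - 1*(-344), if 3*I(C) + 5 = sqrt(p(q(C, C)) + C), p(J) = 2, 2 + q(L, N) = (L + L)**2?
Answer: 1027/3 + 2*I*sqrt(2)/3 ≈ 342.33 + 0.94281*I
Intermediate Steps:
q(L, N) = -2 + 4*L**2 (q(L, N) = -2 + (L + L)**2 = -2 + (2*L)**2 = -2 + 4*L**2)
I(C) = -5/3 + sqrt(2 + C)/3
I(j*2) - 1*(-344) = (-5/3 + sqrt(2 - 5*2)/3) - 1*(-344) = (-5/3 + sqrt(2 - 10)/3) + 344 = (-5/3 + sqrt(-8)/3) + 344 = (-5/3 + (2*I*sqrt(2))/3) + 344 = (-5/3 + 2*I*sqrt(2)/3) + 344 = 1027/3 + 2*I*sqrt(2)/3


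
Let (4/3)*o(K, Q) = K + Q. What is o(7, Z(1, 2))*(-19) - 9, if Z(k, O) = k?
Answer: -123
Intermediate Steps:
o(K, Q) = 3*K/4 + 3*Q/4 (o(K, Q) = 3*(K + Q)/4 = 3*K/4 + 3*Q/4)
o(7, Z(1, 2))*(-19) - 9 = ((3/4)*7 + (3/4)*1)*(-19) - 9 = (21/4 + 3/4)*(-19) - 9 = 6*(-19) - 9 = -114 - 9 = -123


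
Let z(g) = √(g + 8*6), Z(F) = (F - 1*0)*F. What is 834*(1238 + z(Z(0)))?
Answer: 1032492 + 3336*√3 ≈ 1.0383e+6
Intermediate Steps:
Z(F) = F² (Z(F) = (F + 0)*F = F*F = F²)
z(g) = √(48 + g) (z(g) = √(g + 48) = √(48 + g))
834*(1238 + z(Z(0))) = 834*(1238 + √(48 + 0²)) = 834*(1238 + √(48 + 0)) = 834*(1238 + √48) = 834*(1238 + 4*√3) = 1032492 + 3336*√3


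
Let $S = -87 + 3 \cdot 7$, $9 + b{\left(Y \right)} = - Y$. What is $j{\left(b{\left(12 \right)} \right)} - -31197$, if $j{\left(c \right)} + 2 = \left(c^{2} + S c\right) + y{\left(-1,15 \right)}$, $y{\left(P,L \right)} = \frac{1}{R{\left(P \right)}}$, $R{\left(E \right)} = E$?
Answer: $33021$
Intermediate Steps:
$b{\left(Y \right)} = -9 - Y$
$y{\left(P,L \right)} = \frac{1}{P}$
$S = -66$ ($S = -87 + 21 = -66$)
$j{\left(c \right)} = -3 + c^{2} - 66 c$ ($j{\left(c \right)} = -2 + \left(\left(c^{2} - 66 c\right) + \frac{1}{-1}\right) = -2 - \left(1 - c^{2} + 66 c\right) = -3 + c^{2} - 66 c$)
$j{\left(b{\left(12 \right)} \right)} - -31197 = \left(-3 + \left(-9 - 12\right)^{2} - 66 \left(-9 - 12\right)\right) - -31197 = \left(-3 + \left(-9 - 12\right)^{2} - 66 \left(-9 - 12\right)\right) + 31197 = \left(-3 + \left(-21\right)^{2} - -1386\right) + 31197 = \left(-3 + 441 + 1386\right) + 31197 = 1824 + 31197 = 33021$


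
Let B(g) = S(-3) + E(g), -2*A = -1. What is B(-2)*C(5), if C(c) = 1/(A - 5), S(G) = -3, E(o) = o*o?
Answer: -2/9 ≈ -0.22222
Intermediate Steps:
A = ½ (A = -½*(-1) = ½ ≈ 0.50000)
E(o) = o²
B(g) = -3 + g²
C(c) = -2/9 (C(c) = 1/(½ - 5) = 1/(-9/2) = -2/9)
B(-2)*C(5) = (-3 + (-2)²)*(-2/9) = (-3 + 4)*(-2/9) = 1*(-2/9) = -2/9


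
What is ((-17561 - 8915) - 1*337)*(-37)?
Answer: 992081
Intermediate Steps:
((-17561 - 8915) - 1*337)*(-37) = (-26476 - 337)*(-37) = -26813*(-37) = 992081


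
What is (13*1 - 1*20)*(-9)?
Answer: 63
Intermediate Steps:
(13*1 - 1*20)*(-9) = (13 - 20)*(-9) = -7*(-9) = 63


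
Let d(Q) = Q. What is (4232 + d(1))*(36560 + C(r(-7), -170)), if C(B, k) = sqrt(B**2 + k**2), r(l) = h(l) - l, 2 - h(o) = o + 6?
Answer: 154758480 + 42330*sqrt(290) ≈ 1.5548e+8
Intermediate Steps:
h(o) = -4 - o (h(o) = 2 - (o + 6) = 2 - (6 + o) = 2 + (-6 - o) = -4 - o)
r(l) = -4 - 2*l (r(l) = (-4 - l) - l = -4 - 2*l)
(4232 + d(1))*(36560 + C(r(-7), -170)) = (4232 + 1)*(36560 + sqrt((-4 - 2*(-7))**2 + (-170)**2)) = 4233*(36560 + sqrt((-4 + 14)**2 + 28900)) = 4233*(36560 + sqrt(10**2 + 28900)) = 4233*(36560 + sqrt(100 + 28900)) = 4233*(36560 + sqrt(29000)) = 4233*(36560 + 10*sqrt(290)) = 154758480 + 42330*sqrt(290)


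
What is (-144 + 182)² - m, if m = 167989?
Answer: -166545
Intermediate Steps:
(-144 + 182)² - m = (-144 + 182)² - 1*167989 = 38² - 167989 = 1444 - 167989 = -166545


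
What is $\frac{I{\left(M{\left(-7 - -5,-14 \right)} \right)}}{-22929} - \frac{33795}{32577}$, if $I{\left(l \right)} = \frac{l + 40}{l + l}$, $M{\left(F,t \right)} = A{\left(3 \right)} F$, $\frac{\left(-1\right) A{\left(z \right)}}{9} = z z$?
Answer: $- \frac{41844916729}{40335733782} \approx -1.0374$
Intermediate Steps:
$A{\left(z \right)} = - 9 z^{2}$ ($A{\left(z \right)} = - 9 z z = - 9 z^{2}$)
$M{\left(F,t \right)} = - 81 F$ ($M{\left(F,t \right)} = - 9 \cdot 3^{2} F = \left(-9\right) 9 F = - 81 F$)
$I{\left(l \right)} = \frac{40 + l}{2 l}$
$\frac{I{\left(M{\left(-7 - -5,-14 \right)} \right)}}{-22929} - \frac{33795}{32577} = \frac{\frac{1}{2} \frac{1}{\left(-81\right) \left(-7 - -5\right)} \left(40 - 81 \left(-7 - -5\right)\right)}{-22929} - \frac{33795}{32577} = \frac{40 - 81 \left(-7 + 5\right)}{2 \left(- 81 \left(-7 + 5\right)\right)} \left(- \frac{1}{22929}\right) - \frac{11265}{10859} = \frac{40 - -162}{2 \left(\left(-81\right) \left(-2\right)\right)} \left(- \frac{1}{22929}\right) - \frac{11265}{10859} = \frac{40 + 162}{2 \cdot 162} \left(- \frac{1}{22929}\right) - \frac{11265}{10859} = \frac{1}{2} \cdot \frac{1}{162} \cdot 202 \left(- \frac{1}{22929}\right) - \frac{11265}{10859} = \frac{101}{162} \left(- \frac{1}{22929}\right) - \frac{11265}{10859} = - \frac{101}{3714498} - \frac{11265}{10859} = - \frac{41844916729}{40335733782}$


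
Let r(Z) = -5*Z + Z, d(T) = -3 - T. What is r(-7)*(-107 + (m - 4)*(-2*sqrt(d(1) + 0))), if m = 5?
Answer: -2996 - 112*I ≈ -2996.0 - 112.0*I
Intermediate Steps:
r(Z) = -4*Z
r(-7)*(-107 + (m - 4)*(-2*sqrt(d(1) + 0))) = (-4*(-7))*(-107 + (5 - 4)*(-2*sqrt((-3 - 1*1) + 0))) = 28*(-107 + 1*(-2*sqrt((-3 - 1) + 0))) = 28*(-107 + 1*(-2*sqrt(-4 + 0))) = 28*(-107 + 1*(-4*I)) = 28*(-107 - 4*I) = -2996 - 112*I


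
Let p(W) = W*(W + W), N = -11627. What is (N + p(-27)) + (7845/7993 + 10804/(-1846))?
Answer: -75058131342/7377539 ≈ -10174.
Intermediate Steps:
p(W) = 2*W**2 (p(W) = W*(2*W) = 2*W**2)
(N + p(-27)) + (7845/7993 + 10804/(-1846)) = (-11627 + 2*(-27)**2) + (7845/7993 + 10804/(-1846)) = (-11627 + 2*729) + (7845*(1/7993) + 10804*(-1/1846)) = (-11627 + 1458) + (7845/7993 - 5402/923) = -10169 - 35937251/7377539 = -75058131342/7377539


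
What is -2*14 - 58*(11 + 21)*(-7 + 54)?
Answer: -87260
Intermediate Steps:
-2*14 - 58*(11 + 21)*(-7 + 54) = -28 - 1856*47 = -28 - 58*1504 = -28 - 87232 = -87260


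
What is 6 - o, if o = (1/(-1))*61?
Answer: 67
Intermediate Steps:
o = -61 (o = (1*(-1))*61 = -1*61 = -61)
6 - o = 6 - 1*(-61) = 6 + 61 = 67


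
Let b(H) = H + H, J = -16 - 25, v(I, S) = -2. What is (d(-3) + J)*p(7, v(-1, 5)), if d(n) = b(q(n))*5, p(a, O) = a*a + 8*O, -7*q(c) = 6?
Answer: -11451/7 ≈ -1635.9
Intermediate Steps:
J = -41
q(c) = -6/7 (q(c) = -1/7*6 = -6/7)
b(H) = 2*H
p(a, O) = a**2 + 8*O
d(n) = -60/7 (d(n) = (2*(-6/7))*5 = -12/7*5 = -60/7)
(d(-3) + J)*p(7, v(-1, 5)) = (-60/7 - 41)*(7**2 + 8*(-2)) = -347*(49 - 16)/7 = -347/7*33 = -11451/7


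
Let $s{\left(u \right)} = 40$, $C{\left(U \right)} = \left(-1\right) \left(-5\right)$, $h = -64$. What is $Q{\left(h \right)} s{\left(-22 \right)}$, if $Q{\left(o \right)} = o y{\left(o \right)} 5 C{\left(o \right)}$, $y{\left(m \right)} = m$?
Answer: $4096000$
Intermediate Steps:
$C{\left(U \right)} = 5$
$Q{\left(o \right)} = 25 o^{2}$ ($Q{\left(o \right)} = o o 5 \cdot 5 = o 5 o 5 = o 25 o = 25 o^{2}$)
$Q{\left(h \right)} s{\left(-22 \right)} = 25 \left(-64\right)^{2} \cdot 40 = 25 \cdot 4096 \cdot 40 = 102400 \cdot 40 = 4096000$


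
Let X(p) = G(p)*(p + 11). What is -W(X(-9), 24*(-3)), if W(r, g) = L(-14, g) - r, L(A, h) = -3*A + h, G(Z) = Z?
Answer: 12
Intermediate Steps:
L(A, h) = h - 3*A
X(p) = p*(11 + p) (X(p) = p*(p + 11) = p*(11 + p))
W(r, g) = 42 + g - r (W(r, g) = (g - 3*(-14)) - r = (g + 42) - r = (42 + g) - r = 42 + g - r)
-W(X(-9), 24*(-3)) = -(42 + 24*(-3) - (-9)*(11 - 9)) = -(42 - 72 - (-9)*2) = -(42 - 72 - 1*(-18)) = -(42 - 72 + 18) = -1*(-12) = 12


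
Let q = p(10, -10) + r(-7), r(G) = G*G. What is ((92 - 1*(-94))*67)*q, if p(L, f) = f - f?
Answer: 610638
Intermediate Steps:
r(G) = G²
p(L, f) = 0
q = 49 (q = 0 + (-7)² = 0 + 49 = 49)
((92 - 1*(-94))*67)*q = ((92 - 1*(-94))*67)*49 = ((92 + 94)*67)*49 = (186*67)*49 = 12462*49 = 610638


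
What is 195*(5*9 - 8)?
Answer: 7215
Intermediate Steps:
195*(5*9 - 8) = 195*(45 - 8) = 195*37 = 7215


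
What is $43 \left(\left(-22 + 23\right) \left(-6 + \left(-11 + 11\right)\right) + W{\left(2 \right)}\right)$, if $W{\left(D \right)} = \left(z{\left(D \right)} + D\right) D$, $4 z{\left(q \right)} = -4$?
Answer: $-172$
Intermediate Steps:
$z{\left(q \right)} = -1$ ($z{\left(q \right)} = \frac{1}{4} \left(-4\right) = -1$)
$W{\left(D \right)} = D \left(-1 + D\right)$ ($W{\left(D \right)} = \left(-1 + D\right) D = D \left(-1 + D\right)$)
$43 \left(\left(-22 + 23\right) \left(-6 + \left(-11 + 11\right)\right) + W{\left(2 \right)}\right) = 43 \left(\left(-22 + 23\right) \left(-6 + \left(-11 + 11\right)\right) + 2 \left(-1 + 2\right)\right) = 43 \left(1 \left(-6 + 0\right) + 2 \cdot 1\right) = 43 \left(1 \left(-6\right) + 2\right) = 43 \left(-6 + 2\right) = 43 \left(-4\right) = -172$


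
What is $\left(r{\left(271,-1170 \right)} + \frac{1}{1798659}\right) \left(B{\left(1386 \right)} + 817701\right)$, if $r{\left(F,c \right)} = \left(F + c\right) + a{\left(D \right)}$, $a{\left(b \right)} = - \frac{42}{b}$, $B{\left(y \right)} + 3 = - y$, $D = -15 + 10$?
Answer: $- \frac{2179397538550288}{2997765} \approx -7.2701 \cdot 10^{8}$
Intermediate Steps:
$D = -5$
$B{\left(y \right)} = -3 - y$
$r{\left(F,c \right)} = \frac{42}{5} + F + c$ ($r{\left(F,c \right)} = \left(F + c\right) - \frac{42}{-5} = \left(F + c\right) - - \frac{42}{5} = \left(F + c\right) + \frac{42}{5} = \frac{42}{5} + F + c$)
$\left(r{\left(271,-1170 \right)} + \frac{1}{1798659}\right) \left(B{\left(1386 \right)} + 817701\right) = \left(\left(\frac{42}{5} + 271 - 1170\right) + \frac{1}{1798659}\right) \left(\left(-3 - 1386\right) + 817701\right) = \left(- \frac{4453}{5} + \frac{1}{1798659}\right) \left(\left(-3 - 1386\right) + 817701\right) = - \frac{8009428522 \left(-1389 + 817701\right)}{8993295} = \left(- \frac{8009428522}{8993295}\right) 816312 = - \frac{2179397538550288}{2997765}$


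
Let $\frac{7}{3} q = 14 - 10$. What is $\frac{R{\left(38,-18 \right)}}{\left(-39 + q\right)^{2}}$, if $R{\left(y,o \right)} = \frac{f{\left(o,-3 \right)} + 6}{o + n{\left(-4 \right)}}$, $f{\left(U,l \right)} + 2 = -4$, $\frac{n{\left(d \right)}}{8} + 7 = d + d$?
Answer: $0$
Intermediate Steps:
$q = \frac{12}{7}$ ($q = \frac{3 \left(14 - 10\right)}{7} = \frac{3}{7} \cdot 4 = \frac{12}{7} \approx 1.7143$)
$n{\left(d \right)} = -56 + 16 d$ ($n{\left(d \right)} = -56 + 8 \left(d + d\right) = -56 + 8 \cdot 2 d = -56 + 16 d$)
$f{\left(U,l \right)} = -6$ ($f{\left(U,l \right)} = -2 - 4 = -6$)
$R{\left(y,o \right)} = 0$ ($R{\left(y,o \right)} = \frac{-6 + 6}{o + \left(-56 + 16 \left(-4\right)\right)} = \frac{0}{o - 120} = \frac{0}{-120 + o} = 0$)
$\frac{R{\left(38,-18 \right)}}{\left(-39 + q\right)^{2}} = \frac{0}{\left(-39 + \frac{12}{7}\right)^{2}} = \frac{0}{\left(- \frac{261}{7}\right)^{2}} = \frac{0}{\frac{68121}{49}} = 0 \cdot \frac{49}{68121} = 0$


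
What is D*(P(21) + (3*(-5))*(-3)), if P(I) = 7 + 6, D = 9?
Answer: 522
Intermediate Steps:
P(I) = 13
D*(P(21) + (3*(-5))*(-3)) = 9*(13 + (3*(-5))*(-3)) = 9*(13 - 15*(-3)) = 9*(13 + 45) = 9*58 = 522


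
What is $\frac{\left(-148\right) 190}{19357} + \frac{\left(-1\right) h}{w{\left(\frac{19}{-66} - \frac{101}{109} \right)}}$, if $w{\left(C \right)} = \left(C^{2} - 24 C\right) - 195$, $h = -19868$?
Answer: $- \frac{20142886133626616}{164672484032303} \approx -122.32$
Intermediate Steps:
$w{\left(C \right)} = -195 + C^{2} - 24 C$
$\frac{\left(-148\right) 190}{19357} + \frac{\left(-1\right) h}{w{\left(\frac{19}{-66} - \frac{101}{109} \right)}} = \frac{\left(-148\right) 190}{19357} + \frac{\left(-1\right) \left(-19868\right)}{-195 + \left(\frac{19}{-66} - \frac{101}{109}\right)^{2} - 24 \left(\frac{19}{-66} - \frac{101}{109}\right)} = \left(-28120\right) \frac{1}{19357} + \frac{19868}{-195 + \left(19 \left(- \frac{1}{66}\right) - \frac{101}{109}\right)^{2} - 24 \left(19 \left(- \frac{1}{66}\right) - \frac{101}{109}\right)} = - \frac{28120}{19357} + \frac{19868}{-195 + \left(- \frac{19}{66} - \frac{101}{109}\right)^{2} - 24 \left(- \frac{19}{66} - \frac{101}{109}\right)} = - \frac{28120}{19357} + \frac{19868}{-195 + \left(- \frac{8737}{7194}\right)^{2} - - \frac{34948}{1199}} = - \frac{28120}{19357} + \frac{19868}{-195 + \frac{76335169}{51753636} + \frac{34948}{1199}} = - \frac{28120}{19357} + \frac{19868}{- \frac{8507128379}{51753636}} = - \frac{28120}{19357} + 19868 \left(- \frac{51753636}{8507128379}\right) = - \frac{28120}{19357} - \frac{1028241240048}{8507128379} = - \frac{20142886133626616}{164672484032303}$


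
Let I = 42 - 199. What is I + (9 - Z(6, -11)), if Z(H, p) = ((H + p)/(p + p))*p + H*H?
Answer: -363/2 ≈ -181.50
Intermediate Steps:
Z(H, p) = H² + H/2 + p/2 (Z(H, p) = ((H + p)/((2*p)))*p + H² = ((H + p)*(1/(2*p)))*p + H² = ((H + p)/(2*p))*p + H² = (H/2 + p/2) + H² = H² + H/2 + p/2)
I = -157
I + (9 - Z(6, -11)) = -157 + (9 - (6² + (½)*6 + (½)*(-11))) = -157 + (9 - (36 + 3 - 11/2)) = -157 + (9 - 1*67/2) = -157 + (9 - 67/2) = -157 - 49/2 = -363/2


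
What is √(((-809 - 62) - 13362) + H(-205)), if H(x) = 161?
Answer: 2*I*√3518 ≈ 118.63*I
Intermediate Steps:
√(((-809 - 62) - 13362) + H(-205)) = √(((-809 - 62) - 13362) + 161) = √((-871 - 13362) + 161) = √(-14233 + 161) = √(-14072) = 2*I*√3518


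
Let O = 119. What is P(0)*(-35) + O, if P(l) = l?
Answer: 119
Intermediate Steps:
P(0)*(-35) + O = 0*(-35) + 119 = 0 + 119 = 119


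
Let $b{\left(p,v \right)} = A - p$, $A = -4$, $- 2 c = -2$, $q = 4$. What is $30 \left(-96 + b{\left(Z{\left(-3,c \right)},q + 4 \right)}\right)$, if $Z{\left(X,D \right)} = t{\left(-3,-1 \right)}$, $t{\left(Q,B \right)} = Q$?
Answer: $-2910$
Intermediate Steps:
$c = 1$ ($c = \left(- \frac{1}{2}\right) \left(-2\right) = 1$)
$Z{\left(X,D \right)} = -3$
$b{\left(p,v \right)} = -4 - p$
$30 \left(-96 + b{\left(Z{\left(-3,c \right)},q + 4 \right)}\right) = 30 \left(-96 - 1\right) = 30 \left(-97\right) = -2910$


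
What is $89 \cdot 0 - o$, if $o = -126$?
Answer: $126$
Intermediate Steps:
$89 \cdot 0 - o = 89 \cdot 0 - -126 = 0 + 126 = 126$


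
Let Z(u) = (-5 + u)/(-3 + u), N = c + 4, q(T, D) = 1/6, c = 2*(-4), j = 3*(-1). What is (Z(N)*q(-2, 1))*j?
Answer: -9/14 ≈ -0.64286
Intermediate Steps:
j = -3
c = -8
q(T, D) = 1/6
N = -4 (N = -8 + 4 = -4)
Z(u) = (-5 + u)/(-3 + u)
(Z(N)*q(-2, 1))*j = (((-5 - 4)/(-3 - 4))*(1/6))*(-3) = ((-9/(-7))*(1/6))*(-3) = (-1/7*(-9)*(1/6))*(-3) = ((9/7)*(1/6))*(-3) = (3/14)*(-3) = -9/14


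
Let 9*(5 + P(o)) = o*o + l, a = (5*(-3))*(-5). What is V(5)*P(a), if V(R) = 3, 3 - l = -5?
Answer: 5588/3 ≈ 1862.7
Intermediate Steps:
l = 8 (l = 3 - 1*(-5) = 3 + 5 = 8)
a = 75 (a = -15*(-5) = 75)
P(o) = -37/9 + o**2/9 (P(o) = -5 + (o*o + 8)/9 = -5 + (o**2 + 8)/9 = -5 + (8 + o**2)/9 = -5 + (8/9 + o**2/9) = -37/9 + o**2/9)
V(5)*P(a) = 3*(-37/9 + (1/9)*75**2) = 3*(-37/9 + (1/9)*5625) = 3*(-37/9 + 625) = 3*(5588/9) = 5588/3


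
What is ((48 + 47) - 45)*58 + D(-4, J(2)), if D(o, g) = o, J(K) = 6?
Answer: 2896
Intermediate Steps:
((48 + 47) - 45)*58 + D(-4, J(2)) = ((48 + 47) - 45)*58 - 4 = (95 - 45)*58 - 4 = 50*58 - 4 = 2900 - 4 = 2896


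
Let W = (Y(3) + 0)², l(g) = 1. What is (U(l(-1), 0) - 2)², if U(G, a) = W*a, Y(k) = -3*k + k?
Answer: 4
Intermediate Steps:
Y(k) = -2*k
W = 36 (W = (-2*3 + 0)² = (-6 + 0)² = (-6)² = 36)
U(G, a) = 36*a
(U(l(-1), 0) - 2)² = (36*0 - 2)² = (0 - 2)² = (-2)² = 4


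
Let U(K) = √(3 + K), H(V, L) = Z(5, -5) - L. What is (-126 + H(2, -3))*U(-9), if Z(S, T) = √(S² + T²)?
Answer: I*√6*(-123 + 5*√2) ≈ -283.97*I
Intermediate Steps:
H(V, L) = -L + 5*√2 (H(V, L) = √(5² + (-5)²) - L = √(25 + 25) - L = √50 - L = 5*√2 - L = -L + 5*√2)
(-126 + H(2, -3))*U(-9) = (-126 + (-1*(-3) + 5*√2))*√(3 - 9) = (-126 + (3 + 5*√2))*√(-6) = (-123 + 5*√2)*(I*√6) = I*√6*(-123 + 5*√2)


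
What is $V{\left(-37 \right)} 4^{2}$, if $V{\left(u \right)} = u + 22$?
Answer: $-240$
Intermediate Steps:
$V{\left(u \right)} = 22 + u$
$V{\left(-37 \right)} 4^{2} = \left(22 - 37\right) 4^{2} = \left(-15\right) 16 = -240$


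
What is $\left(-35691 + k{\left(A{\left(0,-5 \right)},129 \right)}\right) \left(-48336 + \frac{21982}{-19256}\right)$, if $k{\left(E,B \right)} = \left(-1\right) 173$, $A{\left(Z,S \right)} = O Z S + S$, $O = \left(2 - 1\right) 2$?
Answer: $\frac{143885749346}{83} \approx 1.7336 \cdot 10^{9}$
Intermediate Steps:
$O = 2$ ($O = 1 \cdot 2 = 2$)
$A{\left(Z,S \right)} = S + 2 S Z$ ($A{\left(Z,S \right)} = 2 Z S + S = 2 S Z + S = S + 2 S Z$)
$k{\left(E,B \right)} = -173$
$\left(-35691 + k{\left(A{\left(0,-5 \right)},129 \right)}\right) \left(-48336 + \frac{21982}{-19256}\right) = \left(-35691 - 173\right) \left(-48336 + \frac{21982}{-19256}\right) = - 35864 \left(-48336 + 21982 \left(- \frac{1}{19256}\right)\right) = - 35864 \left(-48336 - \frac{379}{332}\right) = \left(-35864\right) \left(- \frac{16047931}{332}\right) = \frac{143885749346}{83}$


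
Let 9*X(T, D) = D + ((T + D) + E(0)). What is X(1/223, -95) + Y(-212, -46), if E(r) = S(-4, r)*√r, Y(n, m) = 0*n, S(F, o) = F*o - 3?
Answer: -14123/669 ≈ -21.111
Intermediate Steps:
S(F, o) = -3 + F*o
Y(n, m) = 0
E(r) = √r*(-3 - 4*r) (E(r) = (-3 - 4*r)*√r = √r*(-3 - 4*r))
X(T, D) = T/9 + 2*D/9 (X(T, D) = (D + ((T + D) + √0*(-3 - 4*0)))/9 = (D + ((D + T) + 0*(-3 + 0)))/9 = (D + ((D + T) + 0*(-3)))/9 = (D + ((D + T) + 0))/9 = (D + (D + T))/9 = (T + 2*D)/9 = T/9 + 2*D/9)
X(1/223, -95) + Y(-212, -46) = ((⅑)/223 + (2/9)*(-95)) + 0 = ((⅑)*(1/223) - 190/9) + 0 = (1/2007 - 190/9) + 0 = -14123/669 + 0 = -14123/669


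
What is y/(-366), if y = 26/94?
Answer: -13/17202 ≈ -0.00075573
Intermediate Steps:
y = 13/47 (y = 26*(1/94) = 13/47 ≈ 0.27660)
y/(-366) = (13/47)/(-366) = -1/366*13/47 = -13/17202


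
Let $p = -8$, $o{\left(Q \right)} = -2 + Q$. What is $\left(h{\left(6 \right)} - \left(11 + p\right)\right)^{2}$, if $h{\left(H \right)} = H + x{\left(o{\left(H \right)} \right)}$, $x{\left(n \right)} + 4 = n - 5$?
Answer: $4$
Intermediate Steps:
$x{\left(n \right)} = -9 + n$ ($x{\left(n \right)} = -4 + \left(n - 5\right) = -4 + \left(-5 + n\right) = -9 + n$)
$h{\left(H \right)} = -11 + 2 H$ ($h{\left(H \right)} = H + \left(-9 + \left(-2 + H\right)\right) = H + \left(-11 + H\right) = -11 + 2 H$)
$\left(h{\left(6 \right)} - \left(11 + p\right)\right)^{2} = \left(\left(-11 + 2 \cdot 6\right) + \left(2 - \left(13 - 8\right)\right)\right)^{2} = \left(\left(-11 + 12\right) + \left(2 - 5\right)\right)^{2} = \left(1 + \left(2 - 5\right)\right)^{2} = \left(1 - 3\right)^{2} = \left(-2\right)^{2} = 4$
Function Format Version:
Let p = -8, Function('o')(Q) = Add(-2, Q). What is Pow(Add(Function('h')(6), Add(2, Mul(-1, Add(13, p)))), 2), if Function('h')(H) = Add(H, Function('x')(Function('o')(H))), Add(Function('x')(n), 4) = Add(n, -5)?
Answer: 4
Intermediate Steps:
Function('x')(n) = Add(-9, n) (Function('x')(n) = Add(-4, Add(n, -5)) = Add(-4, Add(-5, n)) = Add(-9, n))
Function('h')(H) = Add(-11, Mul(2, H)) (Function('h')(H) = Add(H, Add(-9, Add(-2, H))) = Add(H, Add(-11, H)) = Add(-11, Mul(2, H)))
Pow(Add(Function('h')(6), Add(2, Mul(-1, Add(13, p)))), 2) = Pow(Add(Add(-11, Mul(2, 6)), Add(2, Mul(-1, Add(13, -8)))), 2) = Pow(Add(Add(-11, 12), Add(2, Mul(-1, 5))), 2) = Pow(Add(1, Add(2, -5)), 2) = Pow(Add(1, -3), 2) = Pow(-2, 2) = 4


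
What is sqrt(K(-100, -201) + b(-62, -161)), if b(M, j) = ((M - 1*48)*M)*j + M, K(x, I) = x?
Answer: I*sqrt(1098182) ≈ 1047.9*I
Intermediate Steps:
b(M, j) = M + M*j*(-48 + M) (b(M, j) = ((M - 48)*M)*j + M = ((-48 + M)*M)*j + M = (M*(-48 + M))*j + M = M*j*(-48 + M) + M = M + M*j*(-48 + M))
sqrt(K(-100, -201) + b(-62, -161)) = sqrt(-100 - 62*(1 - 48*(-161) - 62*(-161))) = sqrt(-100 - 62*(1 + 7728 + 9982)) = sqrt(-100 - 62*17711) = sqrt(-100 - 1098082) = sqrt(-1098182) = I*sqrt(1098182)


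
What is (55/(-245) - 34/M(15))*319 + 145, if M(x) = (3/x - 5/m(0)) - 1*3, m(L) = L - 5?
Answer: 2689634/441 ≈ 6098.9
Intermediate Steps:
m(L) = -5 + L
M(x) = -2 + 3/x (M(x) = (3/x - 5/(-5 + 0)) - 1*3 = (3/x - 5/(-5)) - 3 = (3/x - 5*(-⅕)) - 3 = (3/x + 1) - 3 = (1 + 3/x) - 3 = -2 + 3/x)
(55/(-245) - 34/M(15))*319 + 145 = (55/(-245) - 34/(-2 + 3/15))*319 + 145 = (55*(-1/245) - 34/(-2 + 3*(1/15)))*319 + 145 = (-11/49 - 34/(-2 + ⅕))*319 + 145 = (-11/49 - 34/(-9/5))*319 + 145 = (-11/49 - 34*(-5/9))*319 + 145 = (-11/49 + 170/9)*319 + 145 = (8231/441)*319 + 145 = 2625689/441 + 145 = 2689634/441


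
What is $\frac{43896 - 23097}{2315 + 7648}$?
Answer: $\frac{2311}{1107} \approx 2.0876$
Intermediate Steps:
$\frac{43896 - 23097}{2315 + 7648} = \frac{20799}{9963} = 20799 \cdot \frac{1}{9963} = \frac{2311}{1107}$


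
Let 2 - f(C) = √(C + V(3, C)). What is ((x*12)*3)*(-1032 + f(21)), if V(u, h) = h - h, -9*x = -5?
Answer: -20600 - 20*√21 ≈ -20692.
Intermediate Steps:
x = 5/9 (x = -⅑*(-5) = 5/9 ≈ 0.55556)
V(u, h) = 0
f(C) = 2 - √C (f(C) = 2 - √(C + 0) = 2 - √C)
((x*12)*3)*(-1032 + f(21)) = (((5/9)*12)*3)*(-1032 + (2 - √21)) = ((20/3)*3)*(-1030 - √21) = 20*(-1030 - √21) = -20600 - 20*√21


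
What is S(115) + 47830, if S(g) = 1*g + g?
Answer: 48060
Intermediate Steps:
S(g) = 2*g (S(g) = g + g = 2*g)
S(115) + 47830 = 2*115 + 47830 = 230 + 47830 = 48060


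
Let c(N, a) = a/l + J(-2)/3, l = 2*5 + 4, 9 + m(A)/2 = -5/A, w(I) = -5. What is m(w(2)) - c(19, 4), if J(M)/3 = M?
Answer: -100/7 ≈ -14.286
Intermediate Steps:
J(M) = 3*M
m(A) = -18 - 10/A (m(A) = -18 + 2*(-5/A) = -18 - 10/A)
l = 14 (l = 10 + 4 = 14)
c(N, a) = -2 + a/14 (c(N, a) = a/14 + (3*(-2))/3 = a*(1/14) - 6*⅓ = a/14 - 2 = -2 + a/14)
m(w(2)) - c(19, 4) = (-18 - 10/(-5)) - (-2 + (1/14)*4) = (-18 - 10*(-⅕)) - (-2 + 2/7) = (-18 + 2) - 1*(-12/7) = -16 + 12/7 = -100/7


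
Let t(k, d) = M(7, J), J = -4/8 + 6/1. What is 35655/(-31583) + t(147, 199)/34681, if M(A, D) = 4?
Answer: -1236424723/1095330023 ≈ -1.1288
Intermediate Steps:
J = 11/2 (J = -4*⅛ + 6*1 = -½ + 6 = 11/2 ≈ 5.5000)
t(k, d) = 4
35655/(-31583) + t(147, 199)/34681 = 35655/(-31583) + 4/34681 = 35655*(-1/31583) + 4*(1/34681) = -35655/31583 + 4/34681 = -1236424723/1095330023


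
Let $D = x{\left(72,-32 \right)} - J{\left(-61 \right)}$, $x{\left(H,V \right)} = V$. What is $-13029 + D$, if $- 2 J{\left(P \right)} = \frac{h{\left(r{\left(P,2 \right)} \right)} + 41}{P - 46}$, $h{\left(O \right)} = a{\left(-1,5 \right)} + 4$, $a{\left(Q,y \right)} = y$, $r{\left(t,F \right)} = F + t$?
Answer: $- \frac{1397552}{107} \approx -13061.0$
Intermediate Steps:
$h{\left(O \right)} = 9$ ($h{\left(O \right)} = 5 + 4 = 9$)
$J{\left(P \right)} = - \frac{25}{-46 + P}$ ($J{\left(P \right)} = - \frac{\left(9 + 41\right) \frac{1}{P - 46}}{2} = - \frac{50 \frac{1}{-46 + P}}{2} = - \frac{25}{-46 + P}$)
$D = - \frac{3449}{107}$ ($D = -32 - - \frac{25}{-46 - 61} = -32 - - \frac{25}{-107} = -32 - \left(-25\right) \left(- \frac{1}{107}\right) = -32 - \frac{25}{107} = - \frac{3449}{107} \approx -32.234$)
$-13029 + D = -13029 - \frac{3449}{107} = - \frac{1397552}{107}$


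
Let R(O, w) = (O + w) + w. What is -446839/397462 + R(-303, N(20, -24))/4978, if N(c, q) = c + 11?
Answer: -580038221/494641459 ≈ -1.1726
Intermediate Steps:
N(c, q) = 11 + c
R(O, w) = O + 2*w
-446839/397462 + R(-303, N(20, -24))/4978 = -446839/397462 + (-303 + 2*(11 + 20))/4978 = -446839*1/397462 + (-303 + 2*31)*(1/4978) = -446839/397462 + (-303 + 62)*(1/4978) = -446839/397462 - 241*1/4978 = -446839/397462 - 241/4978 = -580038221/494641459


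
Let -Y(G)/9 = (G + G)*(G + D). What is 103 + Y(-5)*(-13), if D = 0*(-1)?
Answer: 5953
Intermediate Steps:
D = 0
Y(G) = -18*G² (Y(G) = -9*(G + G)*(G + 0) = -9*2*G*G = -18*G²)
103 + Y(-5)*(-13) = 103 - 18*(-5)²*(-13) = 103 - 18*25*(-13) = 103 - 450*(-13) = 103 + 5850 = 5953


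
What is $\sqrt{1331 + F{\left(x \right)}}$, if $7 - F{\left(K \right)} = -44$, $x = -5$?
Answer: $\sqrt{1382} \approx 37.175$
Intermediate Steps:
$F{\left(K \right)} = 51$ ($F{\left(K \right)} = 7 - -44 = 7 + 44 = 51$)
$\sqrt{1331 + F{\left(x \right)}} = \sqrt{1331 + 51} = \sqrt{1382}$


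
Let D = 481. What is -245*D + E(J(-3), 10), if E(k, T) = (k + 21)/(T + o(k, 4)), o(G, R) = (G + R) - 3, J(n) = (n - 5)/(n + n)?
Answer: -4360198/37 ≈ -1.1784e+5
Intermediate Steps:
J(n) = (-5 + n)/(2*n) (J(n) = (-5 + n)/((2*n)) = (-5 + n)*(1/(2*n)) = (-5 + n)/(2*n))
o(G, R) = -3 + G + R
E(k, T) = (21 + k)/(1 + T + k) (E(k, T) = (k + 21)/(T + (-3 + k + 4)) = (21 + k)/(T + (1 + k)) = (21 + k)/(1 + T + k))
-245*D + E(J(-3), 10) = -245*481 + (21 + (1/2)*(-5 - 3)/(-3))/(1 + 10 + (1/2)*(-5 - 3)/(-3)) = -117845 + (21 + (1/2)*(-1/3)*(-8))/(1 + 10 + (1/2)*(-1/3)*(-8)) = -117845 + (21 + 4/3)/(1 + 10 + 4/3) = -117845 + (67/3)/(37/3) = -117845 + (3/37)*(67/3) = -117845 + 67/37 = -4360198/37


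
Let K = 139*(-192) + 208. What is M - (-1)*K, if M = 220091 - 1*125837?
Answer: 67774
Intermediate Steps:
M = 94254 (M = 220091 - 125837 = 94254)
K = -26480 (K = -26688 + 208 = -26480)
M - (-1)*K = 94254 - (-1)*(-26480) = 94254 - 1*26480 = 94254 - 26480 = 67774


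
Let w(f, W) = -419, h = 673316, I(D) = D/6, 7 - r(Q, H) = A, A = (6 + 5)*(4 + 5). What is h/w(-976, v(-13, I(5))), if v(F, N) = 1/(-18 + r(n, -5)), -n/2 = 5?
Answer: -673316/419 ≈ -1607.0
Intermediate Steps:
n = -10 (n = -2*5 = -10)
A = 99 (A = 11*9 = 99)
r(Q, H) = -92 (r(Q, H) = 7 - 1*99 = 7 - 99 = -92)
I(D) = D/6 (I(D) = D*(1/6) = D/6)
v(F, N) = -1/110 (v(F, N) = 1/(-18 - 92) = 1/(-110) = -1/110)
h/w(-976, v(-13, I(5))) = 673316/(-419) = 673316*(-1/419) = -673316/419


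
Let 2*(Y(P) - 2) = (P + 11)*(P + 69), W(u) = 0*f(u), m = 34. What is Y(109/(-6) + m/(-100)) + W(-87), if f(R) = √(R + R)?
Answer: -2109581/11250 ≈ -187.52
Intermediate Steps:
f(R) = √2*√R (f(R) = √(2*R) = √2*√R)
W(u) = 0 (W(u) = 0*(√2*√u) = 0)
Y(P) = 2 + (11 + P)*(69 + P)/2 (Y(P) = 2 + ((P + 11)*(P + 69))/2 = 2 + ((11 + P)*(69 + P))/2 = 2 + (11 + P)*(69 + P)/2)
Y(109/(-6) + m/(-100)) + W(-87) = (763/2 + (109/(-6) + 34/(-100))²/2 + 40*(109/(-6) + 34/(-100))) + 0 = (763/2 + (109*(-⅙) + 34*(-1/100))²/2 + 40*(109*(-⅙) + 34*(-1/100))) + 0 = (763/2 + (-109/6 - 17/50)²/2 + 40*(-109/6 - 17/50)) + 0 = (763/2 + (-1388/75)²/2 + 40*(-1388/75)) + 0 = (763/2 + (½)*(1926544/5625) - 11104/15) + 0 = (763/2 + 963272/5625 - 11104/15) + 0 = -2109581/11250 + 0 = -2109581/11250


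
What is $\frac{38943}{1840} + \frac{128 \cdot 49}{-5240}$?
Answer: $\frac{4813021}{241040} \approx 19.968$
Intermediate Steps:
$\frac{38943}{1840} + \frac{128 \cdot 49}{-5240} = 38943 \cdot \frac{1}{1840} + 6272 \left(- \frac{1}{5240}\right) = \frac{38943}{1840} - \frac{784}{655} = \frac{4813021}{241040}$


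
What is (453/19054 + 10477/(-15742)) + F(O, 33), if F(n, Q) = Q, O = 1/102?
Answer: 2426447153/74987017 ≈ 32.358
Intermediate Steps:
O = 1/102 ≈ 0.0098039
(453/19054 + 10477/(-15742)) + F(O, 33) = (453/19054 + 10477/(-15742)) + 33 = (453*(1/19054) + 10477*(-1/15742)) + 33 = (453/19054 - 10477/15742) + 33 = -48124408/74987017 + 33 = 2426447153/74987017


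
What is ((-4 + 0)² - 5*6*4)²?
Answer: 10816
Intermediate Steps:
((-4 + 0)² - 5*6*4)² = ((-4)² - 30*4)² = (16 - 120)² = (-104)² = 10816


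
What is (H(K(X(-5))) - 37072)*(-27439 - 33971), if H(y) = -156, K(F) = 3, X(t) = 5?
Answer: 2286171480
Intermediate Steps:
(H(K(X(-5))) - 37072)*(-27439 - 33971) = (-156 - 37072)*(-27439 - 33971) = -37228*(-61410) = 2286171480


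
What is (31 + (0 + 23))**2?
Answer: 2916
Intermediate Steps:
(31 + (0 + 23))**2 = (31 + 23)**2 = 54**2 = 2916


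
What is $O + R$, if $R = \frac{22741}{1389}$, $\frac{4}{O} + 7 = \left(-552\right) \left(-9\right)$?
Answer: $\frac{112823657}{6890829} \approx 16.373$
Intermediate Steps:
$O = \frac{4}{4961}$ ($O = \frac{4}{-7 - -4968} = \frac{4}{-7 + 4968} = \frac{4}{4961} \approx 0.00080629$)
$R = \frac{22741}{1389}$ ($R = 22741 \cdot \frac{1}{1389} = \frac{22741}{1389} \approx 16.372$)
$O + R = \frac{4}{4961} + \frac{22741}{1389} = \frac{112823657}{6890829}$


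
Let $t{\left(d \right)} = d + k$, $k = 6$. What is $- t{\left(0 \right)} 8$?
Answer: $-48$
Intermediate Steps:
$t{\left(d \right)} = 6 + d$ ($t{\left(d \right)} = d + 6 = 6 + d$)
$- t{\left(0 \right)} 8 = - (6 + 0) 8 = \left(-1\right) 6 \cdot 8 = \left(-6\right) 8 = -48$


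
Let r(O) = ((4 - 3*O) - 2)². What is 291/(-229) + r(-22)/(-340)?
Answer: -17027/1145 ≈ -14.871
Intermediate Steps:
r(O) = (2 - 3*O)²
291/(-229) + r(-22)/(-340) = 291/(-229) + (-2 + 3*(-22))²/(-340) = 291*(-1/229) + (-2 - 66)²*(-1/340) = -291/229 + (-68)²*(-1/340) = -291/229 + 4624*(-1/340) = -291/229 - 68/5 = -17027/1145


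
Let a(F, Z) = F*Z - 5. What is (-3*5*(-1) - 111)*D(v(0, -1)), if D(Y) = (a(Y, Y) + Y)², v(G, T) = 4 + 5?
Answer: -693600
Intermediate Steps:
a(F, Z) = -5 + F*Z
v(G, T) = 9
D(Y) = (-5 + Y + Y²)² (D(Y) = ((-5 + Y*Y) + Y)² = ((-5 + Y²) + Y)² = (-5 + Y + Y²)²)
(-3*5*(-1) - 111)*D(v(0, -1)) = (-3*5*(-1) - 111)*(-5 + 9 + 9²)² = (-15*(-1) - 111)*(-5 + 9 + 81)² = (15 - 111)*85² = -96*7225 = -693600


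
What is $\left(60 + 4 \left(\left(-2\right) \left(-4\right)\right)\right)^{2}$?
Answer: $8464$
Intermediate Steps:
$\left(60 + 4 \left(\left(-2\right) \left(-4\right)\right)\right)^{2} = \left(60 + 4 \cdot 8\right)^{2} = \left(60 + 32\right)^{2} = 92^{2} = 8464$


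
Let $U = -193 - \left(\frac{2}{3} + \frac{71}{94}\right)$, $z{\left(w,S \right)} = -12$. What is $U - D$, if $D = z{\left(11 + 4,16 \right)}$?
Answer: $- \frac{51443}{282} \approx -182.42$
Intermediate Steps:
$U = - \frac{54827}{282}$ ($U = -193 - \frac{401}{282} = - \frac{54827}{282} \approx -194.42$)
$D = -12$
$U - D = - \frac{54827}{282} - -12 = - \frac{54827}{282} + 12 = - \frac{51443}{282}$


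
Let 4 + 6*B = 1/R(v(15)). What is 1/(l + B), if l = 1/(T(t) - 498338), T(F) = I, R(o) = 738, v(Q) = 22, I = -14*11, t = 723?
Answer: -15328629/10215655 ≈ -1.5005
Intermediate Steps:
I = -154
T(F) = -154
B = -2951/4428 (B = -⅔ + (⅙)/738 = -⅔ + (⅙)*(1/738) = -⅔ + 1/4428 = -2951/4428 ≈ -0.66644)
l = -1/498492 (l = 1/(-154 - 498338) = 1/(-498492) = -1/498492 ≈ -2.0061e-6)
1/(l + B) = 1/(-1/498492 - 2951/4428) = 1/(-10215655/15328629) = -15328629/10215655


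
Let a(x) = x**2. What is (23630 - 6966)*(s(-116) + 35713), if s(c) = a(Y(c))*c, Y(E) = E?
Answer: -25415649512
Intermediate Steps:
s(c) = c**3 (s(c) = c**2*c = c**3)
(23630 - 6966)*(s(-116) + 35713) = (23630 - 6966)*((-116)**3 + 35713) = 16664*(-1560896 + 35713) = 16664*(-1525183) = -25415649512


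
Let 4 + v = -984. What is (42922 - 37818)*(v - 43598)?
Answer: -227566944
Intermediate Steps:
v = -988 (v = -4 - 984 = -988)
(42922 - 37818)*(v - 43598) = (42922 - 37818)*(-988 - 43598) = 5104*(-44586) = -227566944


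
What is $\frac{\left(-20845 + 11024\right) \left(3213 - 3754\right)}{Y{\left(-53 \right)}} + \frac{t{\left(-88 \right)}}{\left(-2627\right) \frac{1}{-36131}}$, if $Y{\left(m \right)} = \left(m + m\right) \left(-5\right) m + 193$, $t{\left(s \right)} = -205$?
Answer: $- \frac{220586707882}{73285419} \approx -3010.0$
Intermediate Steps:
$Y{\left(m \right)} = 193 - 10 m^{2}$ ($Y{\left(m \right)} = 2 m \left(-5\right) m + 193 = - 10 m m + 193 = - 10 m^{2} + 193 = 193 - 10 m^{2}$)
$\frac{\left(-20845 + 11024\right) \left(3213 - 3754\right)}{Y{\left(-53 \right)}} + \frac{t{\left(-88 \right)}}{\left(-2627\right) \frac{1}{-36131}} = \frac{\left(-20845 + 11024\right) \left(3213 - 3754\right)}{193 - 10 \left(-53\right)^{2}} - \frac{205}{\left(-2627\right) \frac{1}{-36131}} = \frac{\left(-9821\right) \left(-541\right)}{193 - 28090} - \frac{205}{\left(-2627\right) \left(- \frac{1}{36131}\right)} = \frac{5313161}{193 - 28090} - \frac{205}{\frac{2627}{36131}} = \frac{5313161}{-27897} - \frac{7406855}{2627} = 5313161 \left(- \frac{1}{27897}\right) - \frac{7406855}{2627} = - \frac{5313161}{27897} - \frac{7406855}{2627} = - \frac{220586707882}{73285419}$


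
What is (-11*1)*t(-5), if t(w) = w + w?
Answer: 110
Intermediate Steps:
t(w) = 2*w
(-11*1)*t(-5) = (-11*1)*(2*(-5)) = -11*(-10) = 110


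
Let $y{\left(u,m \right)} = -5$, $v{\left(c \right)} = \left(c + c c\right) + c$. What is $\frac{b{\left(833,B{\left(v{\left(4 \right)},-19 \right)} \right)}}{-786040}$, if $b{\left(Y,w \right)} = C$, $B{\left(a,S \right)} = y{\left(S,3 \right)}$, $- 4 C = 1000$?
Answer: $\frac{25}{78604} \approx 0.00031805$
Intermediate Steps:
$v{\left(c \right)} = c^{2} + 2 c$ ($v{\left(c \right)} = \left(c + c^{2}\right) + c = c^{2} + 2 c$)
$C = -250$ ($C = \left(- \frac{1}{4}\right) 1000 = -250$)
$B{\left(a,S \right)} = -5$
$b{\left(Y,w \right)} = -250$
$\frac{b{\left(833,B{\left(v{\left(4 \right)},-19 \right)} \right)}}{-786040} = - \frac{250}{-786040} = \left(-250\right) \left(- \frac{1}{786040}\right) = \frac{25}{78604}$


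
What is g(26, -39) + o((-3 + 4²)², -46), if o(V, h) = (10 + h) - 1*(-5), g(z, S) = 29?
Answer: -2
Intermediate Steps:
o(V, h) = 15 + h (o(V, h) = (10 + h) + 5 = 15 + h)
g(26, -39) + o((-3 + 4²)², -46) = 29 + (15 - 46) = 29 - 31 = -2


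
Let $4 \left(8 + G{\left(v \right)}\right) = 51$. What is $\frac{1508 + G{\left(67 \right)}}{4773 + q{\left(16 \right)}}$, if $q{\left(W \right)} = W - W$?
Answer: $\frac{2017}{6364} \approx 0.31694$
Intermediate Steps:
$q{\left(W \right)} = 0$
$G{\left(v \right)} = \frac{19}{4}$ ($G{\left(v \right)} = -8 + \frac{1}{4} \cdot 51 = -8 + \frac{51}{4} = \frac{19}{4}$)
$\frac{1508 + G{\left(67 \right)}}{4773 + q{\left(16 \right)}} = \frac{1508 + \frac{19}{4}}{4773 + 0} = \frac{6051}{4 \cdot 4773} = \frac{6051}{4} \cdot \frac{1}{4773} = \frac{2017}{6364}$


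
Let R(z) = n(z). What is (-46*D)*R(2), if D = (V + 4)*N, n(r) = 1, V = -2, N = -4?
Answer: 368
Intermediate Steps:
R(z) = 1
D = -8 (D = (-2 + 4)*(-4) = 2*(-4) = -8)
(-46*D)*R(2) = -46*(-8)*1 = 368*1 = 368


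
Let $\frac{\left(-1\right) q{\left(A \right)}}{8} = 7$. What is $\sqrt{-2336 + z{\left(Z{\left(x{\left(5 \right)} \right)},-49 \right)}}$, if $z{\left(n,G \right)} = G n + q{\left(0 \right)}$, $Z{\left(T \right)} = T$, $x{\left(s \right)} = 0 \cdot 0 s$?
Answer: $2 i \sqrt{598} \approx 48.908 i$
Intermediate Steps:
$q{\left(A \right)} = -56$ ($q{\left(A \right)} = \left(-8\right) 7 = -56$)
$x{\left(s \right)} = 0$ ($x{\left(s \right)} = 0 s = 0$)
$z{\left(n,G \right)} = -56 + G n$ ($z{\left(n,G \right)} = G n - 56 = -56 + G n$)
$\sqrt{-2336 + z{\left(Z{\left(x{\left(5 \right)} \right)},-49 \right)}} = \sqrt{-2336 - 56} = \sqrt{-2392} = 2 i \sqrt{598}$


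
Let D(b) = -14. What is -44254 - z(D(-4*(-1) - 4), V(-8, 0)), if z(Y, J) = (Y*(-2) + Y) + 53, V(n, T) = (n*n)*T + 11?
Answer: -44321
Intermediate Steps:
V(n, T) = 11 + T*n**2 (V(n, T) = n**2*T + 11 = T*n**2 + 11 = 11 + T*n**2)
z(Y, J) = 53 - Y (z(Y, J) = (-2*Y + Y) + 53 = -Y + 53 = 53 - Y)
-44254 - z(D(-4*(-1) - 4), V(-8, 0)) = -44254 - (53 - 1*(-14)) = -44254 - (53 + 14) = -44254 - 1*67 = -44254 - 67 = -44321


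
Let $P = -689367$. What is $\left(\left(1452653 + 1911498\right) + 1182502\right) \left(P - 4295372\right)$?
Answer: $-22663878528567$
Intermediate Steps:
$\left(\left(1452653 + 1911498\right) + 1182502\right) \left(P - 4295372\right) = \left(\left(1452653 + 1911498\right) + 1182502\right) \left(-689367 - 4295372\right) = \left(3364151 + 1182502\right) \left(-4984739\right) = 4546653 \left(-4984739\right) = -22663878528567$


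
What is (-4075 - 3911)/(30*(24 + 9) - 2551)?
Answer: 7986/1561 ≈ 5.1160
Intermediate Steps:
(-4075 - 3911)/(30*(24 + 9) - 2551) = -7986/(30*33 - 2551) = -7986/(990 - 2551) = -7986/(-1561) = -7986*(-1/1561) = 7986/1561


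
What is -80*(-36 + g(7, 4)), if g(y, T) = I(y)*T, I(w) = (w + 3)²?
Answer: -29120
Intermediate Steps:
I(w) = (3 + w)²
g(y, T) = T*(3 + y)² (g(y, T) = (3 + y)²*T = T*(3 + y)²)
-80*(-36 + g(7, 4)) = -80*(-36 + 4*(3 + 7)²) = -80*(-36 + 4*10²) = -80*(-36 + 4*100) = -80*(-36 + 400) = -80*364 = -29120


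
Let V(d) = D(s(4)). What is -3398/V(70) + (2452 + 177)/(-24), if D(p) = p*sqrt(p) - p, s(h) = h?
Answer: -23017/24 ≈ -959.04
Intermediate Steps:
D(p) = p**(3/2) - p
V(d) = 4 (V(d) = 4**(3/2) - 1*4 = 8 - 4 = 4)
-3398/V(70) + (2452 + 177)/(-24) = -3398/4 + (2452 + 177)/(-24) = -3398*1/4 + 2629*(-1/24) = -1699/2 - 2629/24 = -23017/24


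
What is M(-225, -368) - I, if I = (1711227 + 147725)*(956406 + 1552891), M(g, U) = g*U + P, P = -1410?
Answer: -4664662595354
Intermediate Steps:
M(g, U) = -1410 + U*g (M(g, U) = g*U - 1410 = U*g - 1410 = -1410 + U*g)
I = 4664662676744 (I = 1858952*2509297 = 4664662676744)
M(-225, -368) - I = (-1410 - 368*(-225)) - 1*4664662676744 = (-1410 + 82800) - 4664662676744 = 81390 - 4664662676744 = -4664662595354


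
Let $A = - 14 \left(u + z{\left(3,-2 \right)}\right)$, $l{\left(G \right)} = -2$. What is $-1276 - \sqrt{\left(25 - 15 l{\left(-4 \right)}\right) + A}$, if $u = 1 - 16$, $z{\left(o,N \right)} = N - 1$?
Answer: $-1276 - \sqrt{307} \approx -1293.5$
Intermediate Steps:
$z{\left(o,N \right)} = -1 + N$
$u = -15$ ($u = 1 - 16 = -15$)
$A = 252$ ($A = - 14 \left(-15 - 3\right) = \left(-14\right) \left(-18\right) = 252$)
$-1276 - \sqrt{\left(25 - 15 l{\left(-4 \right)}\right) + A} = -1276 - \sqrt{\left(25 - -30\right) + 252} = -1276 - \sqrt{\left(25 + 30\right) + 252} = -1276 - \sqrt{55 + 252} = -1276 - \sqrt{307}$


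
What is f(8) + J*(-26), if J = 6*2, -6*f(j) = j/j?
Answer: -1873/6 ≈ -312.17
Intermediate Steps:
f(j) = -⅙ (f(j) = -j/(6*j) = -⅙*1 = -⅙)
J = 12
f(8) + J*(-26) = -⅙ + 12*(-26) = -⅙ - 312 = -1873/6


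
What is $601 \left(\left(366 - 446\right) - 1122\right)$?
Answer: $-722402$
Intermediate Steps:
$601 \left(\left(366 - 446\right) - 1122\right) = 601 \left(-80 - 1122\right) = 601 \left(-1202\right) = -722402$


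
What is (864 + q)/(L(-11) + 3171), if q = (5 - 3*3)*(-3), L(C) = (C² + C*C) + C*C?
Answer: 146/589 ≈ 0.24788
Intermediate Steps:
L(C) = 3*C² (L(C) = (C² + C²) + C² = 2*C² + C² = 3*C²)
q = 12 (q = (5 - 9)*(-3) = -4*(-3) = 12)
(864 + q)/(L(-11) + 3171) = (864 + 12)/(3*(-11)² + 3171) = 876/(3*121 + 3171) = 876/(363 + 3171) = 876/3534 = 876*(1/3534) = 146/589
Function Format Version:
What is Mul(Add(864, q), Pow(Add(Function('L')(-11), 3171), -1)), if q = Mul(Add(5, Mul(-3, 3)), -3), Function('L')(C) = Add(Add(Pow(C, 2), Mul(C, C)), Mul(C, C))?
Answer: Rational(146, 589) ≈ 0.24788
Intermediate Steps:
Function('L')(C) = Mul(3, Pow(C, 2)) (Function('L')(C) = Add(Add(Pow(C, 2), Pow(C, 2)), Pow(C, 2)) = Add(Mul(2, Pow(C, 2)), Pow(C, 2)) = Mul(3, Pow(C, 2)))
q = 12 (q = Mul(Add(5, -9), -3) = Mul(-4, -3) = 12)
Mul(Add(864, q), Pow(Add(Function('L')(-11), 3171), -1)) = Mul(Add(864, 12), Pow(Add(Mul(3, Pow(-11, 2)), 3171), -1)) = Mul(876, Pow(Add(Mul(3, 121), 3171), -1)) = Mul(876, Pow(Add(363, 3171), -1)) = Mul(876, Pow(3534, -1)) = Mul(876, Rational(1, 3534)) = Rational(146, 589)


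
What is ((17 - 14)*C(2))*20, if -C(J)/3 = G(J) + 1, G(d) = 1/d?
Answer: -270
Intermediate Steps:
C(J) = -3 - 3/J (C(J) = -3*(1/J + 1) = -3*(1 + 1/J) = -3 - 3/J)
((17 - 14)*C(2))*20 = ((17 - 14)*(-3 - 3/2))*20 = (3*(-3 - 3*½))*20 = (3*(-3 - 3/2))*20 = (3*(-9/2))*20 = -27/2*20 = -270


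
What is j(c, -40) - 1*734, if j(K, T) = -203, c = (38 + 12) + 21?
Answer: -937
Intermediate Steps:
c = 71 (c = 50 + 21 = 71)
j(c, -40) - 1*734 = -203 - 1*734 = -203 - 734 = -937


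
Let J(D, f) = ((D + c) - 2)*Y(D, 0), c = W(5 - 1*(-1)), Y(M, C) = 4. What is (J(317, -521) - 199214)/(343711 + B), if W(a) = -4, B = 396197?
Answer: -32995/123318 ≈ -0.26756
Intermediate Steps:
c = -4
J(D, f) = -24 + 4*D (J(D, f) = ((D - 4) - 2)*4 = ((-4 + D) - 2)*4 = (-6 + D)*4 = -24 + 4*D)
(J(317, -521) - 199214)/(343711 + B) = ((-24 + 4*317) - 199214)/(343711 + 396197) = ((-24 + 1268) - 199214)/739908 = (1244 - 199214)*(1/739908) = -197970*1/739908 = -32995/123318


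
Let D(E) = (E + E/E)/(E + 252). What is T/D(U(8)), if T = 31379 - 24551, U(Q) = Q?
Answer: 591760/3 ≈ 1.9725e+5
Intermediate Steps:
D(E) = (1 + E)/(252 + E) (D(E) = (E + 1)/(252 + E) = (1 + E)/(252 + E))
T = 6828
T/D(U(8)) = 6828/(((1 + 8)/(252 + 8))) = 6828/((9/260)) = 6828/(((1/260)*9)) = 6828/(9/260) = 6828*(260/9) = 591760/3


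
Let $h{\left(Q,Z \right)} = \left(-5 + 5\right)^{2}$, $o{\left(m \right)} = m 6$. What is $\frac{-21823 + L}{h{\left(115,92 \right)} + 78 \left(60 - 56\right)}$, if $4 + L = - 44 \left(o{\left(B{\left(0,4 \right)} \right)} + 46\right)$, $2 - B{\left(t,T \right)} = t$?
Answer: $- \frac{24379}{312} \approx -78.138$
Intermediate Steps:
$B{\left(t,T \right)} = 2 - t$
$o{\left(m \right)} = 6 m$
$h{\left(Q,Z \right)} = 0$ ($h{\left(Q,Z \right)} = 0^{2} = 0$)
$L = -2556$ ($L = -4 - 44 \left(6 \left(2 - 0\right) + 46\right) = -4 - 44 \left(6 \left(2 + 0\right) + 46\right) = -4 - 44 \left(6 \cdot 2 + 46\right) = -4 - 44 \left(12 + 46\right) = -4 - 2552 = -2556$)
$\frac{-21823 + L}{h{\left(115,92 \right)} + 78 \left(60 - 56\right)} = \frac{-21823 - 2556}{0 + 78 \left(60 - 56\right)} = - \frac{24379}{0 + 78 \cdot 4} = - \frac{24379}{0 + 312} = - \frac{24379}{312}$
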